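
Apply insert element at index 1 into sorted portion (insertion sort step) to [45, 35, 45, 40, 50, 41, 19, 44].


After one pass: [35, 45, 45, 40, 50, 41, 19, 44]


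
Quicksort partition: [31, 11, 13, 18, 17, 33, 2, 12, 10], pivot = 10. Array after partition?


Elements <= 10 go left of pivot.
Result: [2, 10, 13, 18, 17, 33, 31, 12, 11], pivot at index 1


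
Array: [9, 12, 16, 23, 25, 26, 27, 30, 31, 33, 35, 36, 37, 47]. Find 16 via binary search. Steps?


Search for 16:
[0,13] mid=6 arr[6]=27
[0,5] mid=2 arr[2]=16
Total: 2 comparisons


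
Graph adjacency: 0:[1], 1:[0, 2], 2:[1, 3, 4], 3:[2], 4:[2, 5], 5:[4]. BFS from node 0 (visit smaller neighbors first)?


BFS queue: start with [0]
Visit order: [0, 1, 2, 3, 4, 5]


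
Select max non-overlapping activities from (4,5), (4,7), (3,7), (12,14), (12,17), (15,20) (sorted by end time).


Greedy: pick earliest-ending, then skip overlaps.
Selected (3 activities): [(4, 5), (12, 14), (15, 20)]


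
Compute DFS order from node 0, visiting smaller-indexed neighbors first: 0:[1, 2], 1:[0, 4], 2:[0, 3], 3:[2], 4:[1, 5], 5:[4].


DFS stack-based: start with [0]
Visit order: [0, 1, 4, 5, 2, 3]


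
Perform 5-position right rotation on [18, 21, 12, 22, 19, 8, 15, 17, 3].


Right rotate by 5: [19, 8, 15, 17, 3, 18, 21, 12, 22]


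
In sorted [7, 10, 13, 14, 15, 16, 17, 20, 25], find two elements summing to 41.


Two pointers: lo=0, hi=8
Found pair: (16, 25) summing to 41


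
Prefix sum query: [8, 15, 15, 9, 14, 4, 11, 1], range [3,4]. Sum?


Prefix sums: [0, 8, 23, 38, 47, 61, 65, 76, 77]
Sum[3..4] = prefix[5] - prefix[3] = 61 - 38 = 23


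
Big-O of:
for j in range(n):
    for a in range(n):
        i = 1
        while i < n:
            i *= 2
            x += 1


Per nesting level: O(n) * O(n) * O(log n) = O(n^2 log n)
Complexity: O(n^2 log n)


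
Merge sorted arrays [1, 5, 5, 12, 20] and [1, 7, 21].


Compare heads, take smaller each step.
Merged: [1, 1, 5, 5, 7, 12, 20, 21]


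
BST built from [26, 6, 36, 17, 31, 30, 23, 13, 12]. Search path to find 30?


BST root = 26
Search for 30: compare at each node
Path: [26, 36, 31, 30]


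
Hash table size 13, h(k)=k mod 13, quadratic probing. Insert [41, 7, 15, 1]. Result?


Insertions: 41->slot 2; 7->slot 7; 15->slot 3; 1->slot 1
Table: [None, 1, 41, 15, None, None, None, 7, None, None, None, None, None]


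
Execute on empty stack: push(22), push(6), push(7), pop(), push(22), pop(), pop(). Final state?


push(22) -> [22]
push(6) -> [22, 6]
push(7) -> [22, 6, 7]
pop() returns 7 -> [22, 6]
push(22) -> [22, 6, 22]
pop() returns 22 -> [22, 6]
pop() returns 6 -> [22]
Final stack (bottom to top): [22]


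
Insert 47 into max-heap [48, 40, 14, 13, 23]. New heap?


Append 47: [48, 40, 14, 13, 23, 47]
Bubble up: swap idx 5(47) with idx 2(14)
Result: [48, 40, 47, 13, 23, 14]


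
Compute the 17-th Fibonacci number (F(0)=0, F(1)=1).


F(n)=F(n-1)+F(n-2)
...F(15)=610, F(16)=987, F(17)=1597


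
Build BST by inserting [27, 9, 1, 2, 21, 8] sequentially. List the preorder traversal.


Root = 27; build tree by BST insertion.
Preorder traversal: [27, 9, 1, 2, 8, 21]


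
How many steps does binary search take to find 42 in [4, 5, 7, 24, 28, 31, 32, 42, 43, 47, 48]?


Search for 42:
[0,10] mid=5 arr[5]=31
[6,10] mid=8 arr[8]=43
[6,7] mid=6 arr[6]=32
[7,7] mid=7 arr[7]=42
Total: 4 comparisons


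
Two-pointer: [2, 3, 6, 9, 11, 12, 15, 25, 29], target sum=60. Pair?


Two pointers: lo=0, hi=8
No pair sums to 60


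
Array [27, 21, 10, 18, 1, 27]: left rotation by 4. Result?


Left rotate by 4: [1, 27, 27, 21, 10, 18]


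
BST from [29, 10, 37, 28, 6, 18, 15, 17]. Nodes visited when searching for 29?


BST root = 29
Search for 29: compare at each node
Path: [29]


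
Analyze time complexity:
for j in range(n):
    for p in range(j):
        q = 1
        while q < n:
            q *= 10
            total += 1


Per nesting level: O(n) * O(n) [triangular over j] * O(log n) = O(n^2 log n)
Complexity: O(n^2 log n)


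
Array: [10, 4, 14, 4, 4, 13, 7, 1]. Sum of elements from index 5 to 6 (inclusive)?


Prefix sums: [0, 10, 14, 28, 32, 36, 49, 56, 57]
Sum[5..6] = prefix[7] - prefix[5] = 56 - 36 = 20


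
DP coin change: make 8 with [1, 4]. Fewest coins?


dp[0]=0; dp[i]=1+min(dp[i-c] for c in coins)
...dp[3]=3, dp[4]=1, dp[5]=2, dp[6]=3, dp[7]=4, dp[8]=2
Minimum coins for 8 = 2


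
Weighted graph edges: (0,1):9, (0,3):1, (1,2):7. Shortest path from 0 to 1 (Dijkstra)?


Dijkstra from 0:
Distances: {0: 0, 1: 9, 2: 16, 3: 1}
Shortest distance to 1 = 9, path = [0, 1]


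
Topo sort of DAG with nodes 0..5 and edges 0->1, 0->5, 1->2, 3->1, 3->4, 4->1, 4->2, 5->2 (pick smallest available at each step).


Kahn's algorithm, process smallest node first
Order: [0, 3, 4, 1, 5, 2]


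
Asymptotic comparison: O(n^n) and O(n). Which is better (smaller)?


linear grows slower than n^n
O(n) is asymptotically smaller; O(n^n) grows faster


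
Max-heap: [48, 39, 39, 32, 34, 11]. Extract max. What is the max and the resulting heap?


Max = 48
Replace root with last, heapify down
Resulting heap: [39, 34, 39, 32, 11]


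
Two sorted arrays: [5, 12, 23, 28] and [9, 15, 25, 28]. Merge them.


Compare heads, take smaller each step.
Merged: [5, 9, 12, 15, 23, 25, 28, 28]


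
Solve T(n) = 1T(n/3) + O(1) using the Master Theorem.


a=1, b=3, c=0. log_3(1)=0 = c=0. Case 2: O(n^c log n) = O(log n)
Complexity: O(log n)


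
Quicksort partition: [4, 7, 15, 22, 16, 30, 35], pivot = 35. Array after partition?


Elements <= 35 go left of pivot.
Result: [4, 7, 15, 22, 16, 30, 35], pivot at index 6


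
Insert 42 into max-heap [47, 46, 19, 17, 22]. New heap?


Append 42: [47, 46, 19, 17, 22, 42]
Bubble up: swap idx 5(42) with idx 2(19)
Result: [47, 46, 42, 17, 22, 19]


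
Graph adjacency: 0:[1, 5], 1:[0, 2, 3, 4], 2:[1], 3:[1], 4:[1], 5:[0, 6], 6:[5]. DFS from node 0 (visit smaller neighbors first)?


DFS stack-based: start with [0]
Visit order: [0, 1, 2, 3, 4, 5, 6]


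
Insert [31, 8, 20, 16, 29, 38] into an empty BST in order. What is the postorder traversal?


Root = 31; build tree by BST insertion.
Postorder traversal: [16, 29, 20, 8, 38, 31]


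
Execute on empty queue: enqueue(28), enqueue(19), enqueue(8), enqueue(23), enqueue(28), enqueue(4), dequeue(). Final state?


enqueue(28) -> [28]
enqueue(19) -> [28, 19]
enqueue(8) -> [28, 19, 8]
enqueue(23) -> [28, 19, 8, 23]
enqueue(28) -> [28, 19, 8, 23, 28]
enqueue(4) -> [28, 19, 8, 23, 28, 4]
dequeue() returns 28 -> [19, 8, 23, 28, 4]
Final queue (front to back): [19, 8, 23, 28, 4]


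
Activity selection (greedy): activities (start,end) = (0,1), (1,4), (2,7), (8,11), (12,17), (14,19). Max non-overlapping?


Greedy: pick earliest-ending, then skip overlaps.
Selected (4 activities): [(0, 1), (1, 4), (8, 11), (12, 17)]


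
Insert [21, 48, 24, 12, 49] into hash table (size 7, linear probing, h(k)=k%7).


Insertions: 21->slot 0; 48->slot 6; 24->slot 3; 12->slot 5; 49->slot 1
Table: [21, 49, None, 24, None, 12, 48]


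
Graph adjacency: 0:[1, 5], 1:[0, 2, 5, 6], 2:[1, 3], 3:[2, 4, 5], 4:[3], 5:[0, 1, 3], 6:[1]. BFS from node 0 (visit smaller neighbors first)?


BFS queue: start with [0]
Visit order: [0, 1, 5, 2, 6, 3, 4]


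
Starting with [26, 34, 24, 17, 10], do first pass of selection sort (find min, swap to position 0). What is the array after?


After one pass: [10, 34, 24, 17, 26]


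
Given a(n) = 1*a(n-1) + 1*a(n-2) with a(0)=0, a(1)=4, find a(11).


Build bottom-up:
...a(9)=136, a(10)=220, a(11)=1*220+1*136=356


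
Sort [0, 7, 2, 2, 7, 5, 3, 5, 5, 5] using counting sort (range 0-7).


Count array: [1, 0, 2, 1, 0, 4, 0, 2]
Reconstruct: [0, 2, 2, 3, 5, 5, 5, 5, 7, 7]


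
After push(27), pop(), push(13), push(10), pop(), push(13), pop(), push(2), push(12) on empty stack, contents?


push(27) -> [27]
pop() returns 27 -> []
push(13) -> [13]
push(10) -> [13, 10]
pop() returns 10 -> [13]
push(13) -> [13, 13]
pop() returns 13 -> [13]
push(2) -> [13, 2]
push(12) -> [13, 2, 12]
Final stack (bottom to top): [13, 2, 12]


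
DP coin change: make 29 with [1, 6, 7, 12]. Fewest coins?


dp[0]=0; dp[i]=1+min(dp[i-c] for c in coins)
...dp[24]=2, dp[25]=3, dp[26]=3, dp[27]=4, dp[28]=4, dp[29]=5
Minimum coins for 29 = 5


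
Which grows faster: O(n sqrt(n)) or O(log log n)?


double-logarithmic grows slower than n^1.5
O(log log n) is asymptotically smaller; O(n sqrt(n)) grows faster


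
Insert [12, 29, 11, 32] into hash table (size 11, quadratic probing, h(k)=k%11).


Insertions: 12->slot 1; 29->slot 7; 11->slot 0; 32->slot 10
Table: [11, 12, None, None, None, None, None, 29, None, None, 32]


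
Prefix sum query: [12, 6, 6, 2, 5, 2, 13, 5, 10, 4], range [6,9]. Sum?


Prefix sums: [0, 12, 18, 24, 26, 31, 33, 46, 51, 61, 65]
Sum[6..9] = prefix[10] - prefix[6] = 65 - 33 = 32


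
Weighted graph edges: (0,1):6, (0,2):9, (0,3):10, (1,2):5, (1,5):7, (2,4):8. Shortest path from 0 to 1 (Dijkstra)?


Dijkstra from 0:
Distances: {0: 0, 1: 6, 2: 9, 3: 10, 4: 17, 5: 13}
Shortest distance to 1 = 6, path = [0, 1]


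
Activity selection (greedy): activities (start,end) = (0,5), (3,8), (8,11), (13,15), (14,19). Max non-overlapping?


Greedy: pick earliest-ending, then skip overlaps.
Selected (3 activities): [(0, 5), (8, 11), (13, 15)]


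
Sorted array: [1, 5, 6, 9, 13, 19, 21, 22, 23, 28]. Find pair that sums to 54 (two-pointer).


Two pointers: lo=0, hi=9
No pair sums to 54


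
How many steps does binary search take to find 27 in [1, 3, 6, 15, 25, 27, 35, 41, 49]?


Search for 27:
[0,8] mid=4 arr[4]=25
[5,8] mid=6 arr[6]=35
[5,5] mid=5 arr[5]=27
Total: 3 comparisons


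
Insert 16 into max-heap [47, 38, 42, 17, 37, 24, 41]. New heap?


Append 16: [47, 38, 42, 17, 37, 24, 41, 16]
Bubble up: no swaps needed
Result: [47, 38, 42, 17, 37, 24, 41, 16]


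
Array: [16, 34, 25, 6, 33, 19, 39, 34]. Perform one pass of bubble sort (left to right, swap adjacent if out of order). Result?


After one pass: [16, 25, 6, 33, 19, 34, 34, 39]


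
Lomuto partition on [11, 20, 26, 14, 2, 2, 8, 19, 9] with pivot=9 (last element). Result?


Elements <= 9 go left of pivot.
Result: [2, 2, 8, 9, 11, 20, 26, 19, 14], pivot at index 3


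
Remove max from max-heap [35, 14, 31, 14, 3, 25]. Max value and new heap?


Max = 35
Replace root with last, heapify down
Resulting heap: [31, 14, 25, 14, 3]


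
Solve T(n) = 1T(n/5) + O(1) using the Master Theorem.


a=1, b=5, c=0. log_5(1)=0 = c=0. Case 2: O(n^c log n) = O(log n)
Complexity: O(log n)


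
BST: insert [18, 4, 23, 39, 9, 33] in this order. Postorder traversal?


Root = 18; build tree by BST insertion.
Postorder traversal: [9, 4, 33, 39, 23, 18]


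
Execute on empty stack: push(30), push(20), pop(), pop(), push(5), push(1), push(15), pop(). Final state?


push(30) -> [30]
push(20) -> [30, 20]
pop() returns 20 -> [30]
pop() returns 30 -> []
push(5) -> [5]
push(1) -> [5, 1]
push(15) -> [5, 1, 15]
pop() returns 15 -> [5, 1]
Final stack (bottom to top): [5, 1]


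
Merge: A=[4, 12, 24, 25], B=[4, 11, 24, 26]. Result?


Compare heads, take smaller each step.
Merged: [4, 4, 11, 12, 24, 24, 25, 26]


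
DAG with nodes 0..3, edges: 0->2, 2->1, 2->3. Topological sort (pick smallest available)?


Kahn's algorithm, process smallest node first
Order: [0, 2, 1, 3]


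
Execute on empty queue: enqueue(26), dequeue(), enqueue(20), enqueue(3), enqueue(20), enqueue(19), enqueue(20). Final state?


enqueue(26) -> [26]
dequeue() returns 26 -> []
enqueue(20) -> [20]
enqueue(3) -> [20, 3]
enqueue(20) -> [20, 3, 20]
enqueue(19) -> [20, 3, 20, 19]
enqueue(20) -> [20, 3, 20, 19, 20]
Final queue (front to back): [20, 3, 20, 19, 20]


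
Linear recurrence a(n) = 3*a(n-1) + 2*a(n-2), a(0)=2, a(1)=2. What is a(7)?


Build bottom-up:
...a(5)=434, a(6)=1546, a(7)=3*1546+2*434=5506


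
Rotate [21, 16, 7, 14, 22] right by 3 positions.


Right rotate by 3: [7, 14, 22, 21, 16]


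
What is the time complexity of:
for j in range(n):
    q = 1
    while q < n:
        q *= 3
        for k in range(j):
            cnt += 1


Per nesting level: O(n) * O(log n) * O(n) [triangular over j] = O(n^2 log n)
Complexity: O(n^2 log n)


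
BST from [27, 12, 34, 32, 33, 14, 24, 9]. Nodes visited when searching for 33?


BST root = 27
Search for 33: compare at each node
Path: [27, 34, 32, 33]


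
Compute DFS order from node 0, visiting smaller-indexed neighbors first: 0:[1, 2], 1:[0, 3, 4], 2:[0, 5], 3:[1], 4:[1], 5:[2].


DFS stack-based: start with [0]
Visit order: [0, 1, 3, 4, 2, 5]


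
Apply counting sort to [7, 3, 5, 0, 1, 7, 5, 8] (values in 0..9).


Count array: [1, 1, 0, 1, 0, 2, 0, 2, 1, 0]
Reconstruct: [0, 1, 3, 5, 5, 7, 7, 8]


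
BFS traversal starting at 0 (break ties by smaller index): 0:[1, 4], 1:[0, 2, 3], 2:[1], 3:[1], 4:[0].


BFS queue: start with [0]
Visit order: [0, 1, 4, 2, 3]


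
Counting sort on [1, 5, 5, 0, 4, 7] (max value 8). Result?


Count array: [1, 1, 0, 0, 1, 2, 0, 1, 0]
Reconstruct: [0, 1, 4, 5, 5, 7]


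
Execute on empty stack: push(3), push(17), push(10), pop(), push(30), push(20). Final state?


push(3) -> [3]
push(17) -> [3, 17]
push(10) -> [3, 17, 10]
pop() returns 10 -> [3, 17]
push(30) -> [3, 17, 30]
push(20) -> [3, 17, 30, 20]
Final stack (bottom to top): [3, 17, 30, 20]


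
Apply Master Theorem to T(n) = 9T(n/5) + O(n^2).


a=9, b=5, c=2. log_5(9)=1.365 < c=2. Case 3: O(n^c) = O(n^2)
Complexity: O(n^2)


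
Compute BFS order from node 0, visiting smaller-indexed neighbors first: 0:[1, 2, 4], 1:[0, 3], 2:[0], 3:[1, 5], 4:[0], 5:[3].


BFS queue: start with [0]
Visit order: [0, 1, 2, 4, 3, 5]


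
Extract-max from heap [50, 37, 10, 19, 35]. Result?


Max = 50
Replace root with last, heapify down
Resulting heap: [37, 35, 10, 19]


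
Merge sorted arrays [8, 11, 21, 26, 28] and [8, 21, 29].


Compare heads, take smaller each step.
Merged: [8, 8, 11, 21, 21, 26, 28, 29]


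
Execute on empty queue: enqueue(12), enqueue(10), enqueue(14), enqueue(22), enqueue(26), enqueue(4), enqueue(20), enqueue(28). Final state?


enqueue(12) -> [12]
enqueue(10) -> [12, 10]
enqueue(14) -> [12, 10, 14]
enqueue(22) -> [12, 10, 14, 22]
enqueue(26) -> [12, 10, 14, 22, 26]
enqueue(4) -> [12, 10, 14, 22, 26, 4]
enqueue(20) -> [12, 10, 14, 22, 26, 4, 20]
enqueue(28) -> [12, 10, 14, 22, 26, 4, 20, 28]
Final queue (front to back): [12, 10, 14, 22, 26, 4, 20, 28]


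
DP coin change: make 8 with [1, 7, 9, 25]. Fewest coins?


dp[0]=0; dp[i]=1+min(dp[i-c] for c in coins)
...dp[3]=3, dp[4]=4, dp[5]=5, dp[6]=6, dp[7]=1, dp[8]=2
Minimum coins for 8 = 2


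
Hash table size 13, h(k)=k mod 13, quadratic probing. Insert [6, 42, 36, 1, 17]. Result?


Insertions: 6->slot 6; 42->slot 3; 36->slot 10; 1->slot 1; 17->slot 4
Table: [None, 1, None, 42, 17, None, 6, None, None, None, 36, None, None]


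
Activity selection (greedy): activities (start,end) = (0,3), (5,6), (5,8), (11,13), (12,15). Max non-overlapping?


Greedy: pick earliest-ending, then skip overlaps.
Selected (3 activities): [(0, 3), (5, 6), (11, 13)]


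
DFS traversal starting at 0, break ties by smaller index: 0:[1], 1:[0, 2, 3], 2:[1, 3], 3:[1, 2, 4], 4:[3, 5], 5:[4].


DFS stack-based: start with [0]
Visit order: [0, 1, 2, 3, 4, 5]


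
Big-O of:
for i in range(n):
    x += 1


Per nesting level: O(n) = O(n)
Complexity: O(n)


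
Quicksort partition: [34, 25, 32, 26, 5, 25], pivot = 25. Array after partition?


Elements <= 25 go left of pivot.
Result: [25, 5, 25, 26, 34, 32], pivot at index 2


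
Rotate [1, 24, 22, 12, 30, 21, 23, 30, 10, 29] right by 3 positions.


Right rotate by 3: [30, 10, 29, 1, 24, 22, 12, 30, 21, 23]


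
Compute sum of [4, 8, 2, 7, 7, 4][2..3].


Prefix sums: [0, 4, 12, 14, 21, 28, 32]
Sum[2..3] = prefix[4] - prefix[2] = 21 - 12 = 9


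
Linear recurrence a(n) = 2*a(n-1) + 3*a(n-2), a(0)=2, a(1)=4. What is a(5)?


Build bottom-up:
...a(3)=40, a(4)=122, a(5)=2*122+3*40=364


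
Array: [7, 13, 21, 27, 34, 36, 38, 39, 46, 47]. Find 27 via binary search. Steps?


Search for 27:
[0,9] mid=4 arr[4]=34
[0,3] mid=1 arr[1]=13
[2,3] mid=2 arr[2]=21
[3,3] mid=3 arr[3]=27
Total: 4 comparisons


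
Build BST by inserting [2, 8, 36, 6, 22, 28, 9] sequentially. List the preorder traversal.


Root = 2; build tree by BST insertion.
Preorder traversal: [2, 8, 6, 36, 22, 9, 28]


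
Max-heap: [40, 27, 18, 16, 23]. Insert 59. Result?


Append 59: [40, 27, 18, 16, 23, 59]
Bubble up: swap idx 5(59) with idx 2(18); swap idx 2(59) with idx 0(40)
Result: [59, 27, 40, 16, 23, 18]


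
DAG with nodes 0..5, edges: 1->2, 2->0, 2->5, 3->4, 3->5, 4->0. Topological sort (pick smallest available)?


Kahn's algorithm, process smallest node first
Order: [1, 2, 3, 4, 0, 5]


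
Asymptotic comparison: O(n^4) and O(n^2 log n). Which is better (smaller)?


n^2 log n grows slower than quartic
O(n^2 log n) is asymptotically smaller; O(n^4) grows faster


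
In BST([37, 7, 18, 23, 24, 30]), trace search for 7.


BST root = 37
Search for 7: compare at each node
Path: [37, 7]


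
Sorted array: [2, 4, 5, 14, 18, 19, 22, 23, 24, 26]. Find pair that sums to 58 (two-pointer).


Two pointers: lo=0, hi=9
No pair sums to 58


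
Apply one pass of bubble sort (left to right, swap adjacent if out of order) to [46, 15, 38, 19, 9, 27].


After one pass: [15, 38, 19, 9, 27, 46]


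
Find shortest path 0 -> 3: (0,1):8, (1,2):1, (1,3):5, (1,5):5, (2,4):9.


Dijkstra from 0:
Distances: {0: 0, 1: 8, 2: 9, 3: 13, 4: 18, 5: 13}
Shortest distance to 3 = 13, path = [0, 1, 3]


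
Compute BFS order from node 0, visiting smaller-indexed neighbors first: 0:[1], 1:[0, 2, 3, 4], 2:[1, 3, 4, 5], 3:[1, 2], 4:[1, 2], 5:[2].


BFS queue: start with [0]
Visit order: [0, 1, 2, 3, 4, 5]


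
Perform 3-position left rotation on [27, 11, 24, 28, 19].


Left rotate by 3: [28, 19, 27, 11, 24]


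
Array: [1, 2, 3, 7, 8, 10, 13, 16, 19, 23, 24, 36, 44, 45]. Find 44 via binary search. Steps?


Search for 44:
[0,13] mid=6 arr[6]=13
[7,13] mid=10 arr[10]=24
[11,13] mid=12 arr[12]=44
Total: 3 comparisons


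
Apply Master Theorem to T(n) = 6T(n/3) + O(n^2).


a=6, b=3, c=2. log_3(6)=1.631 < c=2. Case 3: O(n^c) = O(n^2)
Complexity: O(n^2)


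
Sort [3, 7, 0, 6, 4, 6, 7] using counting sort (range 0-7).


Count array: [1, 0, 0, 1, 1, 0, 2, 2]
Reconstruct: [0, 3, 4, 6, 6, 7, 7]


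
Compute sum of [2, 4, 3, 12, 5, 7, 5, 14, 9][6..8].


Prefix sums: [0, 2, 6, 9, 21, 26, 33, 38, 52, 61]
Sum[6..8] = prefix[9] - prefix[6] = 61 - 33 = 28


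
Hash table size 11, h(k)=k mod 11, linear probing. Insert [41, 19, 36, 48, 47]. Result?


Insertions: 41->slot 8; 19->slot 9; 36->slot 3; 48->slot 4; 47->slot 5
Table: [None, None, None, 36, 48, 47, None, None, 41, 19, None]


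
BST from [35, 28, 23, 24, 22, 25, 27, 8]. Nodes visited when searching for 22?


BST root = 35
Search for 22: compare at each node
Path: [35, 28, 23, 22]


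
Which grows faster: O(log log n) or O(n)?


double-logarithmic grows slower than linear
O(log log n) is asymptotically smaller; O(n) grows faster


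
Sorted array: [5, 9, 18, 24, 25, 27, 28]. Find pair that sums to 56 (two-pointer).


Two pointers: lo=0, hi=6
No pair sums to 56


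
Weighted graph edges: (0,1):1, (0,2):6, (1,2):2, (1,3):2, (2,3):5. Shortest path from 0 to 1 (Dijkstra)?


Dijkstra from 0:
Distances: {0: 0, 1: 1, 2: 3, 3: 3}
Shortest distance to 1 = 1, path = [0, 1]


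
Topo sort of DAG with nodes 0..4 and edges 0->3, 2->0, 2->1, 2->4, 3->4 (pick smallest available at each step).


Kahn's algorithm, process smallest node first
Order: [2, 0, 1, 3, 4]


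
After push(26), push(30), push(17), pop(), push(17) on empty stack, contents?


push(26) -> [26]
push(30) -> [26, 30]
push(17) -> [26, 30, 17]
pop() returns 17 -> [26, 30]
push(17) -> [26, 30, 17]
Final stack (bottom to top): [26, 30, 17]


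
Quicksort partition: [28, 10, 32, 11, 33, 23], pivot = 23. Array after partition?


Elements <= 23 go left of pivot.
Result: [10, 11, 23, 28, 33, 32], pivot at index 2


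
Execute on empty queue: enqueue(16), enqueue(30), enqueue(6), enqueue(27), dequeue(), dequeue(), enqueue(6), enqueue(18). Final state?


enqueue(16) -> [16]
enqueue(30) -> [16, 30]
enqueue(6) -> [16, 30, 6]
enqueue(27) -> [16, 30, 6, 27]
dequeue() returns 16 -> [30, 6, 27]
dequeue() returns 30 -> [6, 27]
enqueue(6) -> [6, 27, 6]
enqueue(18) -> [6, 27, 6, 18]
Final queue (front to back): [6, 27, 6, 18]


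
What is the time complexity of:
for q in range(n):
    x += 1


Per nesting level: O(n) = O(n)
Complexity: O(n)


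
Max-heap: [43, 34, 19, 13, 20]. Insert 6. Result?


Append 6: [43, 34, 19, 13, 20, 6]
Bubble up: no swaps needed
Result: [43, 34, 19, 13, 20, 6]


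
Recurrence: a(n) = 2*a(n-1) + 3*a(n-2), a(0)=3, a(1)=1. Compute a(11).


Build bottom-up:
...a(9)=19681, a(10)=59051, a(11)=2*59051+3*19681=177145


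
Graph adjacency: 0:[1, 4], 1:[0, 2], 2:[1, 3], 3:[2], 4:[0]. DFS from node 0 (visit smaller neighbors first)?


DFS stack-based: start with [0]
Visit order: [0, 1, 2, 3, 4]


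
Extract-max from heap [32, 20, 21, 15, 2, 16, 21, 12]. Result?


Max = 32
Replace root with last, heapify down
Resulting heap: [21, 20, 21, 15, 2, 16, 12]


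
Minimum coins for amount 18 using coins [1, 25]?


dp[0]=0; dp[i]=1+min(dp[i-c] for c in coins)
...dp[13]=13, dp[14]=14, dp[15]=15, dp[16]=16, dp[17]=17, dp[18]=18
Minimum coins for 18 = 18


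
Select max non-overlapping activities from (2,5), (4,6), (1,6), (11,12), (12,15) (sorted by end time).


Greedy: pick earliest-ending, then skip overlaps.
Selected (3 activities): [(2, 5), (11, 12), (12, 15)]


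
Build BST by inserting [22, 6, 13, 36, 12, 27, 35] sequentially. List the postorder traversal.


Root = 22; build tree by BST insertion.
Postorder traversal: [12, 13, 6, 35, 27, 36, 22]


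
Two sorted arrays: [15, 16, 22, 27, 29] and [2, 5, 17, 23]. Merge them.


Compare heads, take smaller each step.
Merged: [2, 5, 15, 16, 17, 22, 23, 27, 29]


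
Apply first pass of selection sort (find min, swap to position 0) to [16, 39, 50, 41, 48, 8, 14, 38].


After one pass: [8, 39, 50, 41, 48, 16, 14, 38]


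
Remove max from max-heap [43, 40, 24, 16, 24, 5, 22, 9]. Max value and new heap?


Max = 43
Replace root with last, heapify down
Resulting heap: [40, 24, 24, 16, 9, 5, 22]


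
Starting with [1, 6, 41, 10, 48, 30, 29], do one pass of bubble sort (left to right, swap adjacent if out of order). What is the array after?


After one pass: [1, 6, 10, 41, 30, 29, 48]


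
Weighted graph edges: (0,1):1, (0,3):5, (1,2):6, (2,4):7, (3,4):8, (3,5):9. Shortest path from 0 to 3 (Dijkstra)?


Dijkstra from 0:
Distances: {0: 0, 1: 1, 2: 7, 3: 5, 4: 13, 5: 14}
Shortest distance to 3 = 5, path = [0, 3]


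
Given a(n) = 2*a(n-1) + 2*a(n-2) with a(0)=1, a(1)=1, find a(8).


Build bottom-up:
...a(6)=208, a(7)=568, a(8)=2*568+2*208=1552


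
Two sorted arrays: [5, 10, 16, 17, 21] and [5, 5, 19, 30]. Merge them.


Compare heads, take smaller each step.
Merged: [5, 5, 5, 10, 16, 17, 19, 21, 30]


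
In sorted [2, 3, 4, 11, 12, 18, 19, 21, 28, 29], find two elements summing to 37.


Two pointers: lo=0, hi=9
Found pair: (18, 19) summing to 37


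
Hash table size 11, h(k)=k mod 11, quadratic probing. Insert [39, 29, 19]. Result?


Insertions: 39->slot 6; 29->slot 7; 19->slot 8
Table: [None, None, None, None, None, None, 39, 29, 19, None, None]


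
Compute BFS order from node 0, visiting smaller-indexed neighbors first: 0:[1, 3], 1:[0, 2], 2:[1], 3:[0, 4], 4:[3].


BFS queue: start with [0]
Visit order: [0, 1, 3, 2, 4]


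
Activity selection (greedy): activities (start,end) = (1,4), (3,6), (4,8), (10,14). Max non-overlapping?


Greedy: pick earliest-ending, then skip overlaps.
Selected (3 activities): [(1, 4), (4, 8), (10, 14)]


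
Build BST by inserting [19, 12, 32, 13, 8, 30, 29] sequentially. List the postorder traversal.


Root = 19; build tree by BST insertion.
Postorder traversal: [8, 13, 12, 29, 30, 32, 19]


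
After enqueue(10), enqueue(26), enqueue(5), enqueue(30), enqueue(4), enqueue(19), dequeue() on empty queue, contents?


enqueue(10) -> [10]
enqueue(26) -> [10, 26]
enqueue(5) -> [10, 26, 5]
enqueue(30) -> [10, 26, 5, 30]
enqueue(4) -> [10, 26, 5, 30, 4]
enqueue(19) -> [10, 26, 5, 30, 4, 19]
dequeue() returns 10 -> [26, 5, 30, 4, 19]
Final queue (front to back): [26, 5, 30, 4, 19]


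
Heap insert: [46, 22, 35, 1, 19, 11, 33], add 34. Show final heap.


Append 34: [46, 22, 35, 1, 19, 11, 33, 34]
Bubble up: swap idx 7(34) with idx 3(1); swap idx 3(34) with idx 1(22)
Result: [46, 34, 35, 22, 19, 11, 33, 1]


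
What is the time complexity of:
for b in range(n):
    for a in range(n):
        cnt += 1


Per nesting level: O(n) * O(n) = O(n^2)
Complexity: O(n^2)


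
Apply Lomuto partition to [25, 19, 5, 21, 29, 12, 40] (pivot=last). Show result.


Elements <= 40 go left of pivot.
Result: [25, 19, 5, 21, 29, 12, 40], pivot at index 6


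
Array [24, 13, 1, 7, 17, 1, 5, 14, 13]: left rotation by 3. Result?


Left rotate by 3: [7, 17, 1, 5, 14, 13, 24, 13, 1]


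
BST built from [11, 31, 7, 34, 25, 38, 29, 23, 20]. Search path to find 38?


BST root = 11
Search for 38: compare at each node
Path: [11, 31, 34, 38]


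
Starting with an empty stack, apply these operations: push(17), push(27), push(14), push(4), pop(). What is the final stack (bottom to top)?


push(17) -> [17]
push(27) -> [17, 27]
push(14) -> [17, 27, 14]
push(4) -> [17, 27, 14, 4]
pop() returns 4 -> [17, 27, 14]
Final stack (bottom to top): [17, 27, 14]


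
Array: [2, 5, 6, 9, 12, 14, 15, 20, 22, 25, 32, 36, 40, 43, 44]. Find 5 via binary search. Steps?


Search for 5:
[0,14] mid=7 arr[7]=20
[0,6] mid=3 arr[3]=9
[0,2] mid=1 arr[1]=5
Total: 3 comparisons


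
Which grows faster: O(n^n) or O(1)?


constant grows slower than n^n
O(1) is asymptotically smaller; O(n^n) grows faster


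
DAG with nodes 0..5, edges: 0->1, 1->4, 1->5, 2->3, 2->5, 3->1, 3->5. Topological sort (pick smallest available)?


Kahn's algorithm, process smallest node first
Order: [0, 2, 3, 1, 4, 5]


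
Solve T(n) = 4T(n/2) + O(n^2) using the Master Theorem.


a=4, b=2, c=2. log_2(4)=2 = c=2. Case 2: O(n^c log n) = O(n^2 log n)
Complexity: O(n^2 log n)


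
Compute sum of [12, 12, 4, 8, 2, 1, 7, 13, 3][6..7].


Prefix sums: [0, 12, 24, 28, 36, 38, 39, 46, 59, 62]
Sum[6..7] = prefix[8] - prefix[6] = 59 - 39 = 20


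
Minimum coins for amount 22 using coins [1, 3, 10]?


dp[0]=0; dp[i]=1+min(dp[i-c] for c in coins)
...dp[17]=4, dp[18]=5, dp[19]=4, dp[20]=2, dp[21]=3, dp[22]=4
Minimum coins for 22 = 4


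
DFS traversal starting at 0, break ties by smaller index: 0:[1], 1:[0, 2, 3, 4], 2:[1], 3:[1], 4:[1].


DFS stack-based: start with [0]
Visit order: [0, 1, 2, 3, 4]


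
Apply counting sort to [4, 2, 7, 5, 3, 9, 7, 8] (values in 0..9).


Count array: [0, 0, 1, 1, 1, 1, 0, 2, 1, 1]
Reconstruct: [2, 3, 4, 5, 7, 7, 8, 9]


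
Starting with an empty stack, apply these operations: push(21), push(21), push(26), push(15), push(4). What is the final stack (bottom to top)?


push(21) -> [21]
push(21) -> [21, 21]
push(26) -> [21, 21, 26]
push(15) -> [21, 21, 26, 15]
push(4) -> [21, 21, 26, 15, 4]
Final stack (bottom to top): [21, 21, 26, 15, 4]


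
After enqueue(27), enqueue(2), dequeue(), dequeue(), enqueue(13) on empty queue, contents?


enqueue(27) -> [27]
enqueue(2) -> [27, 2]
dequeue() returns 27 -> [2]
dequeue() returns 2 -> []
enqueue(13) -> [13]
Final queue (front to back): [13]


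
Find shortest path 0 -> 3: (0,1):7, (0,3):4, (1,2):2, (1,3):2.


Dijkstra from 0:
Distances: {0: 0, 1: 6, 2: 8, 3: 4}
Shortest distance to 3 = 4, path = [0, 3]


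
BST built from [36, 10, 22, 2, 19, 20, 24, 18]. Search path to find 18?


BST root = 36
Search for 18: compare at each node
Path: [36, 10, 22, 19, 18]


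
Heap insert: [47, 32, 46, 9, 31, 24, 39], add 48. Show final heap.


Append 48: [47, 32, 46, 9, 31, 24, 39, 48]
Bubble up: swap idx 7(48) with idx 3(9); swap idx 3(48) with idx 1(32); swap idx 1(48) with idx 0(47)
Result: [48, 47, 46, 32, 31, 24, 39, 9]


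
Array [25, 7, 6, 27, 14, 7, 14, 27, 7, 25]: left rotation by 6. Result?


Left rotate by 6: [14, 27, 7, 25, 25, 7, 6, 27, 14, 7]


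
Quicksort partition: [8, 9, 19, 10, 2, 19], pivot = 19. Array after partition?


Elements <= 19 go left of pivot.
Result: [8, 9, 19, 10, 2, 19], pivot at index 5


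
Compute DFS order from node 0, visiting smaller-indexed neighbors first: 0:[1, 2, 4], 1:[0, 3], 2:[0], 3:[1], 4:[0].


DFS stack-based: start with [0]
Visit order: [0, 1, 3, 2, 4]


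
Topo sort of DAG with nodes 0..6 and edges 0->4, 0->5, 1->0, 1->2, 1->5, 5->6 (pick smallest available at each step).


Kahn's algorithm, process smallest node first
Order: [1, 0, 2, 3, 4, 5, 6]


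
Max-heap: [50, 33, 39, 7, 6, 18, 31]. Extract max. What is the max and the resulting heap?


Max = 50
Replace root with last, heapify down
Resulting heap: [39, 33, 31, 7, 6, 18]


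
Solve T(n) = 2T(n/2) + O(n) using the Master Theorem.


a=2, b=2, c=1. log_2(2)=1 = c=1. Case 2: O(n^c log n) = O(n log n)
Complexity: O(n log n)


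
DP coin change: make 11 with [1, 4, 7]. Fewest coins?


dp[0]=0; dp[i]=1+min(dp[i-c] for c in coins)
...dp[6]=3, dp[7]=1, dp[8]=2, dp[9]=3, dp[10]=4, dp[11]=2
Minimum coins for 11 = 2


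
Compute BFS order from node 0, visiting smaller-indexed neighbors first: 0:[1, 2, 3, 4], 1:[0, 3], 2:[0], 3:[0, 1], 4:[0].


BFS queue: start with [0]
Visit order: [0, 1, 2, 3, 4]


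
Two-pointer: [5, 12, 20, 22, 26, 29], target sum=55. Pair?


Two pointers: lo=0, hi=5
Found pair: (26, 29) summing to 55


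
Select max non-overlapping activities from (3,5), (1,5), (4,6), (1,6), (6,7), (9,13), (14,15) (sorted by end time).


Greedy: pick earliest-ending, then skip overlaps.
Selected (4 activities): [(3, 5), (6, 7), (9, 13), (14, 15)]


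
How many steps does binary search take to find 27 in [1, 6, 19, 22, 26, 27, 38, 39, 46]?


Search for 27:
[0,8] mid=4 arr[4]=26
[5,8] mid=6 arr[6]=38
[5,5] mid=5 arr[5]=27
Total: 3 comparisons


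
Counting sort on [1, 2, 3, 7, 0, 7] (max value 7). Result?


Count array: [1, 1, 1, 1, 0, 0, 0, 2]
Reconstruct: [0, 1, 2, 3, 7, 7]


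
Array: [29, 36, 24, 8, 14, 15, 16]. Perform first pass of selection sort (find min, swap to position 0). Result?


After one pass: [8, 36, 24, 29, 14, 15, 16]


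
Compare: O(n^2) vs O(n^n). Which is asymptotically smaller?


quadratic grows slower than n^n
O(n^2) is asymptotically smaller; O(n^n) grows faster


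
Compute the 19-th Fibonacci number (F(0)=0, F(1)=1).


F(n)=F(n-1)+F(n-2)
...F(17)=1597, F(18)=2584, F(19)=4181


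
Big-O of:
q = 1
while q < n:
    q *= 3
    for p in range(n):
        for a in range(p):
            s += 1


Per nesting level: O(log n) * O(n) * O(n) [triangular over p] = O(n^2 log n)
Complexity: O(n^2 log n)


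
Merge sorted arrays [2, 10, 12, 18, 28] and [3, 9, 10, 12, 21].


Compare heads, take smaller each step.
Merged: [2, 3, 9, 10, 10, 12, 12, 18, 21, 28]


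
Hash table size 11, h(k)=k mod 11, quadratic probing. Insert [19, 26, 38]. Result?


Insertions: 19->slot 8; 26->slot 4; 38->slot 5
Table: [None, None, None, None, 26, 38, None, None, 19, None, None]


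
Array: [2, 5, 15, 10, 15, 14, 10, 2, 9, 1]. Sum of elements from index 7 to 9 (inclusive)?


Prefix sums: [0, 2, 7, 22, 32, 47, 61, 71, 73, 82, 83]
Sum[7..9] = prefix[10] - prefix[7] = 83 - 71 = 12


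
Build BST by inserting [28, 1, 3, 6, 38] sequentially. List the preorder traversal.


Root = 28; build tree by BST insertion.
Preorder traversal: [28, 1, 3, 6, 38]


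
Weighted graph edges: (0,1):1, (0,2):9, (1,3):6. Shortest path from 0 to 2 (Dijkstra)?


Dijkstra from 0:
Distances: {0: 0, 1: 1, 2: 9, 3: 7}
Shortest distance to 2 = 9, path = [0, 2]


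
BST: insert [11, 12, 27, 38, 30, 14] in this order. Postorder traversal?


Root = 11; build tree by BST insertion.
Postorder traversal: [14, 30, 38, 27, 12, 11]


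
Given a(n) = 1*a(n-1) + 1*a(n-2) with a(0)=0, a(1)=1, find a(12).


Build bottom-up:
...a(10)=55, a(11)=89, a(12)=1*89+1*55=144


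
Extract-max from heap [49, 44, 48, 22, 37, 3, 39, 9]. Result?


Max = 49
Replace root with last, heapify down
Resulting heap: [48, 44, 39, 22, 37, 3, 9]


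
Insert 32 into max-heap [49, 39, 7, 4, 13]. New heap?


Append 32: [49, 39, 7, 4, 13, 32]
Bubble up: swap idx 5(32) with idx 2(7)
Result: [49, 39, 32, 4, 13, 7]


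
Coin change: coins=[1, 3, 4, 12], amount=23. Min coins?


dp[0]=0; dp[i]=1+min(dp[i-c] for c in coins)
...dp[18]=3, dp[19]=3, dp[20]=3, dp[21]=4, dp[22]=4, dp[23]=4
Minimum coins for 23 = 4


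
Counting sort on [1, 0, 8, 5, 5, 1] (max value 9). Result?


Count array: [1, 2, 0, 0, 0, 2, 0, 0, 1, 0]
Reconstruct: [0, 1, 1, 5, 5, 8]


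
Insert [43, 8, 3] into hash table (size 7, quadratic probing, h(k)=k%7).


Insertions: 43->slot 1; 8->slot 2; 3->slot 3
Table: [None, 43, 8, 3, None, None, None]


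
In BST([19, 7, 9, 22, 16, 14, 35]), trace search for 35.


BST root = 19
Search for 35: compare at each node
Path: [19, 22, 35]


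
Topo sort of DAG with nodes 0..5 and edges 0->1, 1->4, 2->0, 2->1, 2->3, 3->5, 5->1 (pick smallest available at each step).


Kahn's algorithm, process smallest node first
Order: [2, 0, 3, 5, 1, 4]


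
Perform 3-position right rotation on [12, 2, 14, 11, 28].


Right rotate by 3: [14, 11, 28, 12, 2]


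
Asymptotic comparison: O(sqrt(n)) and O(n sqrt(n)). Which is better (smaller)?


sublinear grows slower than n^1.5
O(sqrt(n)) is asymptotically smaller; O(n sqrt(n)) grows faster


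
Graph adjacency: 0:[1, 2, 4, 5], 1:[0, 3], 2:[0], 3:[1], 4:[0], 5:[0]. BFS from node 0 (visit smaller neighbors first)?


BFS queue: start with [0]
Visit order: [0, 1, 2, 4, 5, 3]


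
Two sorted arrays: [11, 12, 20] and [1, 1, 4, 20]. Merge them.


Compare heads, take smaller each step.
Merged: [1, 1, 4, 11, 12, 20, 20]


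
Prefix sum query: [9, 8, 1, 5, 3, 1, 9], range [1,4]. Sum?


Prefix sums: [0, 9, 17, 18, 23, 26, 27, 36]
Sum[1..4] = prefix[5] - prefix[1] = 26 - 9 = 17


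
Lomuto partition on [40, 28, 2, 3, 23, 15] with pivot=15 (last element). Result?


Elements <= 15 go left of pivot.
Result: [2, 3, 15, 28, 23, 40], pivot at index 2


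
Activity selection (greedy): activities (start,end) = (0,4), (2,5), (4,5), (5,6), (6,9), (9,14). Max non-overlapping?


Greedy: pick earliest-ending, then skip overlaps.
Selected (5 activities): [(0, 4), (4, 5), (5, 6), (6, 9), (9, 14)]


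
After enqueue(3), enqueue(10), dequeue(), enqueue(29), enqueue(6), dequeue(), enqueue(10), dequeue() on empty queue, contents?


enqueue(3) -> [3]
enqueue(10) -> [3, 10]
dequeue() returns 3 -> [10]
enqueue(29) -> [10, 29]
enqueue(6) -> [10, 29, 6]
dequeue() returns 10 -> [29, 6]
enqueue(10) -> [29, 6, 10]
dequeue() returns 29 -> [6, 10]
Final queue (front to back): [6, 10]


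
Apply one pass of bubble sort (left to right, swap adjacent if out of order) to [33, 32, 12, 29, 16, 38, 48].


After one pass: [32, 12, 29, 16, 33, 38, 48]


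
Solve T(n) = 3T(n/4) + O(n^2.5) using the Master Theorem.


a=3, b=4, c=2.5. log_4(3)=0.792 < c=2.5. Case 3: O(n^c) = O(n^2.500)
Complexity: O(n^2.500)


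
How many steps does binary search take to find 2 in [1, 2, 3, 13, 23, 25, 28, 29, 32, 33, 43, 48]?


Search for 2:
[0,11] mid=5 arr[5]=25
[0,4] mid=2 arr[2]=3
[0,1] mid=0 arr[0]=1
[1,1] mid=1 arr[1]=2
Total: 4 comparisons


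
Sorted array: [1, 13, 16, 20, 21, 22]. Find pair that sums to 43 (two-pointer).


Two pointers: lo=0, hi=5
Found pair: (21, 22) summing to 43


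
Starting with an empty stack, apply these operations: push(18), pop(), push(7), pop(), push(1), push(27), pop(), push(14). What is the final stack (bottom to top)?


push(18) -> [18]
pop() returns 18 -> []
push(7) -> [7]
pop() returns 7 -> []
push(1) -> [1]
push(27) -> [1, 27]
pop() returns 27 -> [1]
push(14) -> [1, 14]
Final stack (bottom to top): [1, 14]


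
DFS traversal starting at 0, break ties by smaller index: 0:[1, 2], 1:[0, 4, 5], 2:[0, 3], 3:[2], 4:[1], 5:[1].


DFS stack-based: start with [0]
Visit order: [0, 1, 4, 5, 2, 3]


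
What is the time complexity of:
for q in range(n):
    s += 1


Per nesting level: O(n) = O(n)
Complexity: O(n)


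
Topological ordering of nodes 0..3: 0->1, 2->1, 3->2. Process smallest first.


Kahn's algorithm, process smallest node first
Order: [0, 3, 2, 1]


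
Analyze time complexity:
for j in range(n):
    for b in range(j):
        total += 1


Per nesting level: O(n) * O(n) [triangular over j] = O(n^2)
Complexity: O(n^2)


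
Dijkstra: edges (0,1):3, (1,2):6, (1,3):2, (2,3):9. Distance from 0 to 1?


Dijkstra from 0:
Distances: {0: 0, 1: 3, 2: 9, 3: 5}
Shortest distance to 1 = 3, path = [0, 1]


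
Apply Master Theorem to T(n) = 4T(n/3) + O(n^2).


a=4, b=3, c=2. log_3(4)=1.262 < c=2. Case 3: O(n^c) = O(n^2)
Complexity: O(n^2)


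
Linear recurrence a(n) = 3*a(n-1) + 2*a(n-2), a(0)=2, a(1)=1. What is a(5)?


Build bottom-up:
...a(3)=23, a(4)=83, a(5)=3*83+2*23=295


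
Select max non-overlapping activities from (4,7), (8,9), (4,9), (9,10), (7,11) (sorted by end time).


Greedy: pick earliest-ending, then skip overlaps.
Selected (3 activities): [(4, 7), (8, 9), (9, 10)]


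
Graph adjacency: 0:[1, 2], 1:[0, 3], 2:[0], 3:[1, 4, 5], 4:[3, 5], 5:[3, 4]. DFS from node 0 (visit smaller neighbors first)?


DFS stack-based: start with [0]
Visit order: [0, 1, 3, 4, 5, 2]


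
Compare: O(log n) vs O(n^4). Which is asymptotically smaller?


logarithmic grows slower than quartic
O(log n) is asymptotically smaller; O(n^4) grows faster


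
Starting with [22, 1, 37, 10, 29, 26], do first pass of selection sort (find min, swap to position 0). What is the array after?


After one pass: [1, 22, 37, 10, 29, 26]


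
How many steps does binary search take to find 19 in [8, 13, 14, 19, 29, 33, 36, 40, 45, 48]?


Search for 19:
[0,9] mid=4 arr[4]=29
[0,3] mid=1 arr[1]=13
[2,3] mid=2 arr[2]=14
[3,3] mid=3 arr[3]=19
Total: 4 comparisons


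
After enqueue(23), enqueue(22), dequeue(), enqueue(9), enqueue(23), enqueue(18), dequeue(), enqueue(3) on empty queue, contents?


enqueue(23) -> [23]
enqueue(22) -> [23, 22]
dequeue() returns 23 -> [22]
enqueue(9) -> [22, 9]
enqueue(23) -> [22, 9, 23]
enqueue(18) -> [22, 9, 23, 18]
dequeue() returns 22 -> [9, 23, 18]
enqueue(3) -> [9, 23, 18, 3]
Final queue (front to back): [9, 23, 18, 3]


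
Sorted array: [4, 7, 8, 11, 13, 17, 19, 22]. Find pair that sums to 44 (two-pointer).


Two pointers: lo=0, hi=7
No pair sums to 44


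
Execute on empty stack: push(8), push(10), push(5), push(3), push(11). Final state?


push(8) -> [8]
push(10) -> [8, 10]
push(5) -> [8, 10, 5]
push(3) -> [8, 10, 5, 3]
push(11) -> [8, 10, 5, 3, 11]
Final stack (bottom to top): [8, 10, 5, 3, 11]


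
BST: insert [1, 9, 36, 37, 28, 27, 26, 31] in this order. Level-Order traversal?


Root = 1; build tree by BST insertion.
Level-Order traversal: [1, 9, 36, 28, 37, 27, 31, 26]
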